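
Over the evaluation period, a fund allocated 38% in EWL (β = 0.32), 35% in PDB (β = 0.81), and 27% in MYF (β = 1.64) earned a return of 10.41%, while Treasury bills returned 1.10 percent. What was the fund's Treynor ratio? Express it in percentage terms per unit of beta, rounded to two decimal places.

10.98%

β_P = 0.38×0.32 + 0.35×0.81 + 0.27×1.64 = 0.8479
Treynor = (R_P − R_f) / β_P = (10.41% − 1.10%) / 0.8479 = 9.31% / 0.8479 = 10.98%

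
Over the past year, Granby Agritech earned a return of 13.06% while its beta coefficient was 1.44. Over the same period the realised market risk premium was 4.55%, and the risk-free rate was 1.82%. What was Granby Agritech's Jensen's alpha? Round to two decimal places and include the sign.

CAPM benchmark = R_f + β(R_m − R_f) = 1.82% + 1.44 × 4.55% = 8.3720%
α = actual − benchmark = 13.06% − 8.3720% = +4.69%

+4.69%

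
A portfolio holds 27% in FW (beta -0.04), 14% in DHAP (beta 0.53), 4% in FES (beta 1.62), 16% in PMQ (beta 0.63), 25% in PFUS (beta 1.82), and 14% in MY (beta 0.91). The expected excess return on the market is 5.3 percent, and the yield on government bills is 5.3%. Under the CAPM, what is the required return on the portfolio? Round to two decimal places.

β_P = Σ w_i β_i = 0.27×-0.04 + 0.14×0.53 + 0.04×1.62 + 0.16×0.63 + 0.25×1.82 + 0.14×0.91 = 0.8114
E(R_P) = R_f + β_P × MRP = 5.3% + 0.8114 × 5.3% = 9.60%

9.60%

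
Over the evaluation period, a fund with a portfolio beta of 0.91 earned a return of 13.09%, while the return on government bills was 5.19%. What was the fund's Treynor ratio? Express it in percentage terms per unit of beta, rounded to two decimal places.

8.68%

Treynor = (R_P − R_f) / β_P = (13.09% − 5.19%) / 0.9100 = 7.90% / 0.9100 = 8.68%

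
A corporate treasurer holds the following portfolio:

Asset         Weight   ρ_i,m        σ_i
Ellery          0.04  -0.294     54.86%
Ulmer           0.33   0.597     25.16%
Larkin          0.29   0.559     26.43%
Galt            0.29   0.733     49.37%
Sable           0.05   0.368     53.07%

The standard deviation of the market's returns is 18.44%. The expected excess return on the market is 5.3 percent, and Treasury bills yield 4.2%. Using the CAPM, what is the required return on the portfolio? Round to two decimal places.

9.97%

β_Ellery = -0.294 × 54.86% / 18.44% = -0.8747
β_Ulmer = 0.597 × 25.16% / 18.44% = 0.8146
β_Larkin = 0.559 × 26.43% / 18.44% = 0.8012
β_Galt = 0.733 × 49.37% / 18.44% = 1.9625
β_Sable = 0.368 × 53.07% / 18.44% = 1.0591
β_P = Σ w_i β_i = 0.04×-0.8747 + 0.33×0.8146 + 0.29×0.8012 + 0.29×1.9625 + 0.05×1.0591 = 1.0883
E(R_P) = R_f + β_P × MRP = 4.2% + 1.0883 × 5.3% = 9.97%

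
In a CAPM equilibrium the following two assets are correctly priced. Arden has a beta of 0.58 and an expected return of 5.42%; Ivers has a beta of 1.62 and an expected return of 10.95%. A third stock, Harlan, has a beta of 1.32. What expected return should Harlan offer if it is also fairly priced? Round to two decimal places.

9.35%

MRP (SML slope) = (10.95% − 5.42%) / (1.62 − 0.58) = 5.53% / 1.04 = 5.3173%
R_f (intercept) = 5.42% − 0.58 × 5.3173% = 2.3360%
E(R_Harlan) = R_f + β × MRP = 2.3360% + 1.32 × 5.3173% = 9.35%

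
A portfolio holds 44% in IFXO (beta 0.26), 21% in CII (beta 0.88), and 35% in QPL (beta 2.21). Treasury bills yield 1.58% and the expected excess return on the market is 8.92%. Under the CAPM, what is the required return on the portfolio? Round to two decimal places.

11.15%

β_P = Σ w_i β_i = 0.44×0.26 + 0.21×0.88 + 0.35×2.21 = 1.0727
E(R_P) = R_f + β_P × MRP = 1.58% + 1.0727 × 8.92% = 11.15%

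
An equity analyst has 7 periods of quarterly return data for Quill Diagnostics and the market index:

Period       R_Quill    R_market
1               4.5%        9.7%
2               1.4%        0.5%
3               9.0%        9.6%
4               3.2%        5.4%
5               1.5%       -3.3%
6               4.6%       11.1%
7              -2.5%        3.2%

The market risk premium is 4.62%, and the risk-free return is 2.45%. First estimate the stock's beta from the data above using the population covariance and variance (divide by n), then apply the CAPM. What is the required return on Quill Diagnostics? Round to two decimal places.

4.43%

Mean R_i = (4.5 + 1.4 + 9.0 + 3.2 + 1.5 + 4.6 − 2.5) / 7 = 3.1000%
Mean R_m = (9.7 + 0.5 + 9.6 + 5.4 − 3.3 + 11.1 + 3.2) / 7 = 5.1714%
Σ(R_i − R̄_i)(R_m − R̄_m) = 73.9200  ⇒  Cov = 73.9200 / 7 = 10.5600
Σ(R_m − R̄_m)² = 172.7943  ⇒  Var(R_m) = 172.7943 / 7 = 24.6849
β = Cov / Var(R_m) = 10.5600 / 24.6849 = 0.4278
E(R) = R_f + β × MRP = 2.45% + 0.4278 × 4.62% = 4.43%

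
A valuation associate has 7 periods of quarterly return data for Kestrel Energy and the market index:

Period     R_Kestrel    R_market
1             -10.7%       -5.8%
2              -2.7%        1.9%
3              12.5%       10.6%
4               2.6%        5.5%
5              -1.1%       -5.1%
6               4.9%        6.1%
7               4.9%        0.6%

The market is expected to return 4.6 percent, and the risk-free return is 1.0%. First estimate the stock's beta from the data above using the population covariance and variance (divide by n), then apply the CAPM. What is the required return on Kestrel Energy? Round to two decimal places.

4.69%

Mean R_i = (-10.7 − 2.7 + 12.5 + 2.6 − 1.1 + 4.9 + 4.9) / 7 = 1.4857%
Mean R_m = (-5.8 + 1.9 + 10.6 + 5.5 − 5.1 + 6.1 + 0.6) / 7 = 1.9714%
Σ(R_i − R̄_i)(R_m − R̄_m) = 221.6671  ⇒  Cov = 221.6671 / 7 = 31.6667
Σ(R_m − R̄_m)² = 216.2343  ⇒  Var(R_m) = 216.2343 / 7 = 30.8906
β = Cov / Var(R_m) = 31.6667 / 30.8906 = 1.0251
MRP = 4.6% − 1.0% = 3.60%
E(R) = R_f + β × MRP = 1.0% + 1.0251 × 3.6% = 4.69%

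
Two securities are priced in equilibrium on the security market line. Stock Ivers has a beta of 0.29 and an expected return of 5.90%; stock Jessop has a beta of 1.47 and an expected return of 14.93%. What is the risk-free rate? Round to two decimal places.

3.68%

Both satisfy E(R) = R_f + β·MRP, so the slope of the SML is
MRP = (14.93% − 5.90%) / (1.47 − 0.29) = 9.03% / 1.18 = 7.6525%
R_f = E(R_Ivers) − β_Ivers·MRP = 5.90% − 0.29 × 7.6525% = 3.6808%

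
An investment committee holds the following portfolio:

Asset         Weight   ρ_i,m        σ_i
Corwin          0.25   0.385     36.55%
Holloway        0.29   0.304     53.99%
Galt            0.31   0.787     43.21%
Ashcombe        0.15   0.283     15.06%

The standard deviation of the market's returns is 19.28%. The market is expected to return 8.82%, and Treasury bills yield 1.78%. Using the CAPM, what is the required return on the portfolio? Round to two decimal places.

8.89%

β_Corwin = 0.385 × 36.55% / 19.28% = 0.7299
β_Holloway = 0.304 × 53.99% / 19.28% = 0.8513
β_Galt = 0.787 × 43.21% / 19.28% = 1.7638
β_Ashcombe = 0.283 × 15.06% / 19.28% = 0.2211
β_P = Σ w_i β_i = 0.25×0.7299 + 0.29×0.8513 + 0.31×1.7638 + 0.15×0.2211 = 1.0093
MRP = 8.82% − 1.78% = 7.04%
E(R_P) = R_f + β_P × MRP = 1.78% + 1.0093 × 7.04% = 8.89%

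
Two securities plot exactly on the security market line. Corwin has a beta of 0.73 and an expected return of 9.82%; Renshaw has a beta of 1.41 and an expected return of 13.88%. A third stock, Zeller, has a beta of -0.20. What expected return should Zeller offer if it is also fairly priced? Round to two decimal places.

MRP (SML slope) = (13.88% − 9.82%) / (1.41 − 0.73) = 4.06% / 0.68 = 5.9706%
R_f (intercept) = 9.82% − 0.73 × 5.9706% = 5.4615%
E(R_Zeller) = R_f + β × MRP = 5.4615% + -0.20 × 5.9706% = 4.27%

4.27%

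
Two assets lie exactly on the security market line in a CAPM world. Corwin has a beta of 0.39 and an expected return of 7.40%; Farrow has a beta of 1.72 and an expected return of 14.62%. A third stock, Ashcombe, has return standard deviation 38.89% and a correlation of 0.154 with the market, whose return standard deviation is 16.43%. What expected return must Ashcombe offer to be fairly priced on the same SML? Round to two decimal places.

MRP = (14.62% − 7.40%) / (1.72 − 0.39) = 5.4286%
R_f = 7.40% − 0.39 × 5.4286% = 5.2828%
β_Ashcombe = ρ·σ_i/σ_m = 0.154 × 38.89 / 16.43 = 0.3645
E(R_Ashcombe) = R_f + β × MRP = 5.2828% + 0.3645 × 5.4286% = 7.26%

7.26%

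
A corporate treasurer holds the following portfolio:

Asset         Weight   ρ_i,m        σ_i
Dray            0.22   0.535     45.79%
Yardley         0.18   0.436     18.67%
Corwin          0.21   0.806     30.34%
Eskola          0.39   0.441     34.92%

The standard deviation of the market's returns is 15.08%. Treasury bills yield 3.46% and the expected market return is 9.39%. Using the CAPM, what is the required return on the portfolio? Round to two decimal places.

10.54%

β_Dray = 0.535 × 45.79% / 15.08% = 1.6245
β_Yardley = 0.436 × 18.67% / 15.08% = 0.5398
β_Corwin = 0.806 × 30.34% / 15.08% = 1.6216
β_Eskola = 0.441 × 34.92% / 15.08% = 1.0212
β_P = Σ w_i β_i = 0.22×1.6245 + 0.18×0.5398 + 0.21×1.6216 + 0.39×1.0212 = 1.1934
MRP = 9.39% − 3.46% = 5.93%
E(R_P) = R_f + β_P × MRP = 3.46% + 1.1934 × 5.93% = 10.54%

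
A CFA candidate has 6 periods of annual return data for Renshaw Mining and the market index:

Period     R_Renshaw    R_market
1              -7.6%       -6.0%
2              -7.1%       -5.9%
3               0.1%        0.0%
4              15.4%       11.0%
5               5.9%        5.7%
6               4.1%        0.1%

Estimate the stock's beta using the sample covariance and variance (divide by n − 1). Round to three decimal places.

1.281

Mean R_i = (-7.6 − 7.1 + 0.1 + 15.4 + 5.9 + 4.1) / 6 = 1.8000%
Mean R_m = (-6.0 − 5.9 + 0.0 + 11.0 + 5.7 + 0.1) / 6 = 0.8167%
Σ(R_i − R̄_i)(R_m − R̄_m) = 282.1100  ⇒  Cov = 282.1100 / 5 = 56.4220
Σ(R_m − R̄_m)² = 220.3083  ⇒  Var(R_m) = 220.3083 / 5 = 44.0617
β = Cov / Var(R_m) = 56.4220 / 44.0617 = 1.2805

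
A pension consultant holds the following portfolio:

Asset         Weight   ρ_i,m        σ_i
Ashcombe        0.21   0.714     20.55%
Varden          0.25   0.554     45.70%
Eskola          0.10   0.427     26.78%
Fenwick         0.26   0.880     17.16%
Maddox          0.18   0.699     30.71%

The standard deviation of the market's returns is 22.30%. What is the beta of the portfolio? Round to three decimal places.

0.823

β_Ashcombe = 0.714 × 20.55% / 22.30% = 0.6580
β_Varden = 0.554 × 45.70% / 22.30% = 1.1353
β_Eskola = 0.427 × 26.78% / 22.30% = 0.5128
β_Fenwick = 0.880 × 17.16% / 22.30% = 0.6772
β_Maddox = 0.699 × 30.71% / 22.30% = 0.9626
β_P = Σ w_i β_i = 0.21×0.6580 + 0.25×1.1353 + 0.10×0.5128 + 0.26×0.6772 + 0.18×0.9626 = 0.8226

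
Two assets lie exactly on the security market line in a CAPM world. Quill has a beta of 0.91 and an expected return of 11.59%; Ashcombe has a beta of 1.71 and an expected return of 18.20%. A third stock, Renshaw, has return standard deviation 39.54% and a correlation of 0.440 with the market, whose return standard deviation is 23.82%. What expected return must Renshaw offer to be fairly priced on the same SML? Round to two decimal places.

10.11%

MRP = (18.20% − 11.59%) / (1.71 − 0.91) = 8.2625%
R_f = 11.59% − 0.91 × 8.2625% = 4.0711%
β_Renshaw = ρ·σ_i/σ_m = 0.440 × 39.54 / 23.82 = 0.7304
E(R_Renshaw) = R_f + β × MRP = 4.0711% + 0.7304 × 8.2625% = 10.11%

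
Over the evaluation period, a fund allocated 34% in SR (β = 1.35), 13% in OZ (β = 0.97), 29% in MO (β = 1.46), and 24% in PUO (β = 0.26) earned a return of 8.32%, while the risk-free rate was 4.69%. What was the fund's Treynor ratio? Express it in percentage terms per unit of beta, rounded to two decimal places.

3.39%

β_P = 0.34×1.35 + 0.13×0.97 + 0.29×1.46 + 0.24×0.26 = 1.0709
Treynor = (R_P − R_f) / β_P = (8.32% − 4.69%) / 1.0709 = 3.63% / 1.0709 = 3.39%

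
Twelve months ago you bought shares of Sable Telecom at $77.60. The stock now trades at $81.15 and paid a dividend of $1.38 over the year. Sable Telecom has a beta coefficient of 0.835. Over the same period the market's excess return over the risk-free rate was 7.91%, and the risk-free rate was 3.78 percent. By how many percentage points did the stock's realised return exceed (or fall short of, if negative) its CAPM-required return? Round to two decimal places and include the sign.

-4.03%

Realised HPR = (P1 + D1 − P0) / P0 = (81.15 + 1.38 − 77.60) / 77.60 = 4.93 / 77.60 = 6.3531%
CAPM required = R_f + β·MRP = 3.78% + 0.835 × 7.91% = 10.38485%
α = realised − required = 6.3531% − 10.38485% = -4.03%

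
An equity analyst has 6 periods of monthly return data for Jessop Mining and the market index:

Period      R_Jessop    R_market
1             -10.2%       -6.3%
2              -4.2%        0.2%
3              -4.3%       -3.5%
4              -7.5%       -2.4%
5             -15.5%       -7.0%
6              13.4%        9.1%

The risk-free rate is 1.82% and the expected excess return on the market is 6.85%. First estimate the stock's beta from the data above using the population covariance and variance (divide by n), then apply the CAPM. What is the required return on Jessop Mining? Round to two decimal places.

Mean R_i = (-10.2 − 4.2 − 4.3 − 7.5 − 15.5 + 13.4) / 6 = -4.7167%
Mean R_m = (-6.3 + 0.2 − 3.5 − 2.4 − 7.0 + 9.1) / 6 = -1.6500%
Σ(R_i − R̄_i)(R_m − R̄_m) = 280.2150  ⇒  Cov = 280.2150 / 6 = 46.7025
Σ(R_m − R̄_m)² = 173.2150  ⇒  Var(R_m) = 173.2150 / 6 = 28.8692
β = Cov / Var(R_m) = 46.7025 / 28.8692 = 1.6177
E(R) = R_f + β × MRP = 1.82% + 1.6177 × 6.85% = 12.90%

12.90%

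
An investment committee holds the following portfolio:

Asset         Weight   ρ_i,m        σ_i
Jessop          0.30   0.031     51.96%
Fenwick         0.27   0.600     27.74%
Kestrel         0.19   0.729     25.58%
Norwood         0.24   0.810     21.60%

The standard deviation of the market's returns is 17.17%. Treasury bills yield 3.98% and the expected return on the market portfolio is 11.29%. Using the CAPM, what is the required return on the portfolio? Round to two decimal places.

9.40%

β_Jessop = 0.031 × 51.96% / 17.17% = 0.0938
β_Fenwick = 0.600 × 27.74% / 17.17% = 0.9694
β_Kestrel = 0.729 × 25.58% / 17.17% = 1.0861
β_Norwood = 0.810 × 21.60% / 17.17% = 1.0190
β_P = Σ w_i β_i = 0.30×0.0938 + 0.27×0.9694 + 0.19×1.0861 + 0.24×1.0190 = 0.7408
MRP = 11.29% − 3.98% = 7.31%
E(R_P) = R_f + β_P × MRP = 3.98% + 0.7408 × 7.31% = 9.40%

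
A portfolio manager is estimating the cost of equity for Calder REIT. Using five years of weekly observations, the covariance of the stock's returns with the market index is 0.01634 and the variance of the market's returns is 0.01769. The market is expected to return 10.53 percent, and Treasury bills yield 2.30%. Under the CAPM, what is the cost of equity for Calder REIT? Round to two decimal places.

β = Cov(R_i, R_m) / Var(R_m) = 0.01634 / 0.01769 = 0.9237
MRP = 10.53% − 2.30% = 8.23%
E(R) = R_f + β × MRP = 2.30% + 0.9237 × 8.23% = 9.90%

9.90%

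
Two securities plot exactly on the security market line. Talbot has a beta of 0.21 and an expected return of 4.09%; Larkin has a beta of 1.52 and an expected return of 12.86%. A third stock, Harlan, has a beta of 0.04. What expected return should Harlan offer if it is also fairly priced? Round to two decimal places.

MRP (SML slope) = (12.86% − 4.09%) / (1.52 − 0.21) = 8.77% / 1.31 = 6.6947%
R_f (intercept) = 4.09% − 0.21 × 6.6947% = 2.6841%
E(R_Harlan) = R_f + β × MRP = 2.6841% + 0.04 × 6.6947% = 2.95%

2.95%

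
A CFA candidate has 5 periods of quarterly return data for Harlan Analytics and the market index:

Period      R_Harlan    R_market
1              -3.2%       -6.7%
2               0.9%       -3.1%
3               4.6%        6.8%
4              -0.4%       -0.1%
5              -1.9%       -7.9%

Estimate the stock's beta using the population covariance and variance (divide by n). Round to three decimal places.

0.468

Mean R_i = (-3.2 + 0.9 + 4.6 − 0.4 − 1.9) / 5 = 0.0000%
Mean R_m = (-6.7 − 3.1 + 6.8 − 0.1 − 7.9) / 5 = -2.2000%
Σ(R_i − R̄_i)(R_m − R̄_m) = 64.9800  ⇒  Cov = 64.9800 / 5 = 12.9960
Σ(R_m − R̄_m)² = 138.9600  ⇒  Var(R_m) = 138.9600 / 5 = 27.7920
β = Cov / Var(R_m) = 12.9960 / 27.7920 = 0.4676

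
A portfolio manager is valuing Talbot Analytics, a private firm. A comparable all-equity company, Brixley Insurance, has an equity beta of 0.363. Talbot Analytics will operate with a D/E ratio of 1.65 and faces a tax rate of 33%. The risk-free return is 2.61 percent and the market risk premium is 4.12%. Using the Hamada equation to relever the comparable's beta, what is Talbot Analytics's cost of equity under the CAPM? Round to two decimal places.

β_L = β_U × [1 + (1 − t)(D/E)] = 0.363 × [1 + (1 − 0.33) × 1.65]
    = 0.363 × [1 + 0.67 × 1.65] = 0.363 × 2.1055 = 0.7643
E(R) = R_f + β_L × MRP = 2.61% + 0.7643 × 4.12% = 5.76%

5.76%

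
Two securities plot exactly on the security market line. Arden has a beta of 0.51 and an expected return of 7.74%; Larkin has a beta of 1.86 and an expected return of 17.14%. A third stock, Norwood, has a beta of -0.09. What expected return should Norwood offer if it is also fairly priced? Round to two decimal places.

3.56%

MRP (SML slope) = (17.14% − 7.74%) / (1.86 − 0.51) = 9.40% / 1.35 = 6.9630%
R_f (intercept) = 7.74% − 0.51 × 6.9630% = 4.1889%
E(R_Norwood) = R_f + β × MRP = 4.1889% + -0.09 × 6.9630% = 3.56%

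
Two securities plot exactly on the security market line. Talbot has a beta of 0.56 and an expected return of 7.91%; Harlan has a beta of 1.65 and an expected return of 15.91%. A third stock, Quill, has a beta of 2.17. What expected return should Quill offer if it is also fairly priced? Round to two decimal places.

MRP (SML slope) = (15.91% − 7.91%) / (1.65 − 0.56) = 8.00% / 1.09 = 7.3394%
R_f (intercept) = 7.91% − 0.56 × 7.3394% = 3.7999%
E(R_Quill) = R_f + β × MRP = 3.7999% + 2.17 × 7.3394% = 19.73%

19.73%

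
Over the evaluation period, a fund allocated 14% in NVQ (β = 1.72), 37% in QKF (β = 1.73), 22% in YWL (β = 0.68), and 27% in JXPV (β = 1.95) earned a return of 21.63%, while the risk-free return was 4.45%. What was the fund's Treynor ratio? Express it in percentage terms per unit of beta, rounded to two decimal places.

β_P = 0.14×1.72 + 0.37×1.73 + 0.22×0.68 + 0.27×1.95 = 1.5570
Treynor = (R_P − R_f) / β_P = (21.63% − 4.45%) / 1.5570 = 17.18% / 1.5570 = 11.03%

11.03%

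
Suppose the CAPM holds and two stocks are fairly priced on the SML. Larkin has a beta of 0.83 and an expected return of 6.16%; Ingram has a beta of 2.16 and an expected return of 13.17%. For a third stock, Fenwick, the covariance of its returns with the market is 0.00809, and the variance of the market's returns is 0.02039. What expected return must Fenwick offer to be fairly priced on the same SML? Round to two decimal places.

MRP = (13.17% − 6.16%) / (2.16 − 0.83) = 5.2707%
R_f = 6.16% − 0.83 × 5.2707% = 1.7853%
β_Fenwick = Cov / Var(R_m) = 0.00809 / 0.02039 = 0.3968
E(R_Fenwick) = R_f + β × MRP = 1.7853% + 0.3968 × 5.2707% = 3.88%

3.88%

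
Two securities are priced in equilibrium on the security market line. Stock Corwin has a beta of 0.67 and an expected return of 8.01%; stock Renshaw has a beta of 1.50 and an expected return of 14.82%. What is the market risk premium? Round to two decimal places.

Both satisfy E(R) = R_f + β·MRP, so the slope of the SML is
MRP = (14.82% − 8.01%) / (1.50 − 0.67) = 6.81% / 0.83 = 8.2048%

8.20%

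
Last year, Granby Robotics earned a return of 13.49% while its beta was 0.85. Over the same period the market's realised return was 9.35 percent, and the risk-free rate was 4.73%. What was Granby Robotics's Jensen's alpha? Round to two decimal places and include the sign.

Market excess return = 9.35% − 4.73% = 4.62%
CAPM benchmark = R_f + β(R_m − R_f) = 4.73% + 0.85 × 4.62% = 8.6570%
α = actual − benchmark = 13.49% − 8.6570% = +4.83%

+4.83%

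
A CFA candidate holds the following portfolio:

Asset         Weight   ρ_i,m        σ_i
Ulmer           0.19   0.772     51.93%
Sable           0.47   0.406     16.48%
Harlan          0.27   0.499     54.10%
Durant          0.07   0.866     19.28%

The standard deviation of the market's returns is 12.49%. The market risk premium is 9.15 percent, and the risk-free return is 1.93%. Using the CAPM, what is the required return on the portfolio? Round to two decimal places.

16.01%

β_Ulmer = 0.772 × 51.93% / 12.49% = 3.2098
β_Sable = 0.406 × 16.48% / 12.49% = 0.5357
β_Harlan = 0.499 × 54.10% / 12.49% = 2.1614
β_Durant = 0.866 × 19.28% / 12.49% = 1.3368
β_P = Σ w_i β_i = 0.19×3.2098 + 0.47×0.5357 + 0.27×2.1614 + 0.07×1.3368 = 1.5388
E(R_P) = R_f + β_P × MRP = 1.93% + 1.5388 × 9.15% = 16.01%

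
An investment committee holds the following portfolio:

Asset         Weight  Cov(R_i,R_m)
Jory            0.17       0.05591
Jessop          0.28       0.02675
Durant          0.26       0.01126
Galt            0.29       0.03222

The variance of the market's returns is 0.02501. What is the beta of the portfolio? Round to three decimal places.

β_Jory = 0.05591 / 0.02501 = 2.2355
β_Jessop = 0.02675 / 0.02501 = 1.0696
β_Durant = 0.01126 / 0.02501 = 0.4502
β_Galt = 0.03222 / 0.02501 = 1.2883
β_P = Σ w_i β_i = 0.17×2.2355 + 0.28×1.0696 + 0.26×0.4502 + 0.29×1.2883 = 1.1702

1.170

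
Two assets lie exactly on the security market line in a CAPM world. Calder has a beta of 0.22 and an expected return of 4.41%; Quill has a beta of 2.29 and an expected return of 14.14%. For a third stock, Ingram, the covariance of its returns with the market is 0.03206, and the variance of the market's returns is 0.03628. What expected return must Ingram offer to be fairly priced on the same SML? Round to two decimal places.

MRP = (14.14% − 4.41%) / (2.29 − 0.22) = 4.7005%
R_f = 4.41% − 0.22 × 4.7005% = 3.3759%
β_Ingram = Cov / Var(R_m) = 0.03206 / 0.03628 = 0.8837
E(R_Ingram) = R_f + β × MRP = 3.3759% + 0.8837 × 4.7005% = 7.53%

7.53%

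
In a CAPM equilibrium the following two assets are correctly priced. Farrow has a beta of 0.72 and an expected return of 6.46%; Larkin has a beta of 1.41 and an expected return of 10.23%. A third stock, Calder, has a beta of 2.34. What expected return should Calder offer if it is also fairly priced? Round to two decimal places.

15.31%

MRP (SML slope) = (10.23% − 6.46%) / (1.41 − 0.72) = 3.77% / 0.69 = 5.4638%
R_f (intercept) = 6.46% − 0.72 × 5.4638% = 2.5261%
E(R_Calder) = R_f + β × MRP = 2.5261% + 2.34 × 5.4638% = 15.31%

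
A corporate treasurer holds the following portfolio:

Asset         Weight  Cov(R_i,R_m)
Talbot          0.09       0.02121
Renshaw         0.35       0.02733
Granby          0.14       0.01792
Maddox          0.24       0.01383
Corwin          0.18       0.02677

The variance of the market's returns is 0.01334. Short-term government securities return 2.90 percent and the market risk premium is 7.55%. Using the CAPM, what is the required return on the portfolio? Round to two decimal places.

15.42%

β_Talbot = 0.02121 / 0.01334 = 1.5900
β_Renshaw = 0.02733 / 0.01334 = 2.0487
β_Granby = 0.01792 / 0.01334 = 1.3433
β_Maddox = 0.01383 / 0.01334 = 1.0367
β_Corwin = 0.02677 / 0.01334 = 2.0067
β_P = Σ w_i β_i = 0.09×1.5900 + 0.35×2.0487 + 0.14×1.3433 + 0.24×1.0367 + 0.18×2.0067 = 1.6582
E(R_P) = R_f + β_P × MRP = 2.90% + 1.6582 × 7.55% = 15.42%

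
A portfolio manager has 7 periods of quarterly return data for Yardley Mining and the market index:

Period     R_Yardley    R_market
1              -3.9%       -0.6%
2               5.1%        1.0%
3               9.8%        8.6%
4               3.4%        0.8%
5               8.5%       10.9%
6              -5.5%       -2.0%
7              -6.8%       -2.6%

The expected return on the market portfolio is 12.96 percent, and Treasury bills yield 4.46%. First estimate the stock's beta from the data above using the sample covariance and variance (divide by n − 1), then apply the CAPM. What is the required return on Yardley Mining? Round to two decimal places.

14.11%

Mean R_i = (-3.9 + 5.1 + 9.8 + 3.4 + 8.5 − 5.5 − 6.8) / 7 = 1.5143%
Mean R_m = (-0.6 + 1.0 + 8.6 + 0.8 + 10.9 − 2.0 − 2.6) / 7 = 2.3000%
Σ(R_i − R̄_i)(R_m − R̄_m) = 191.3900  ⇒  Cov = 191.3900 / 6 = 31.8983
Σ(R_m − R̄_m)² = 168.5000  ⇒  Var(R_m) = 168.5000 / 6 = 28.0833
β = Cov / Var(R_m) = 31.8983 / 28.0833 = 1.1358
MRP = 12.96% − 4.46% = 8.50%
E(R) = R_f + β × MRP = 4.46% + 1.1358 × 8.50% = 14.11%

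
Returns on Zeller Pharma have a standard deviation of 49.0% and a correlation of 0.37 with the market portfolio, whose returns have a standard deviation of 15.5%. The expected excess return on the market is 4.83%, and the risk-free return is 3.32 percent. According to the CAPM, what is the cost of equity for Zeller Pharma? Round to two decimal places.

β = ρ × σ_i / σ_m = 0.37 × 49.0% / 15.5% = 1.1697
E(R) = 3.32% + 1.1697 × 4.83% = 8.97%

8.97%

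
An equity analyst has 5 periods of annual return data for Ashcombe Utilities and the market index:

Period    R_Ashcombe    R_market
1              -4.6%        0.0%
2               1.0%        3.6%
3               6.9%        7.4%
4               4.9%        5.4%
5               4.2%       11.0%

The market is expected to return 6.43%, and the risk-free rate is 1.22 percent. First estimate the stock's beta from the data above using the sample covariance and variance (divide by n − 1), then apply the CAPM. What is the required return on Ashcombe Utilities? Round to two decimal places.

Mean R_i = (-4.6 + 1.0 + 6.9 + 4.9 + 4.2) / 5 = 2.4800%
Mean R_m = (0.0 + 3.6 + 7.4 + 5.4 + 11.0) / 5 = 5.4800%
Σ(R_i − R̄_i)(R_m − R̄_m) = 59.3680  ⇒  Cov = 59.3680 / 4 = 14.8420
Σ(R_m − R̄_m)² = 67.7280  ⇒  Var(R_m) = 67.7280 / 4 = 16.9320
β = Cov / Var(R_m) = 14.8420 / 16.9320 = 0.8766
MRP = 6.43% − 1.22% = 5.21%
E(R) = R_f + β × MRP = 1.22% + 0.8766 × 5.21% = 5.79%

5.79%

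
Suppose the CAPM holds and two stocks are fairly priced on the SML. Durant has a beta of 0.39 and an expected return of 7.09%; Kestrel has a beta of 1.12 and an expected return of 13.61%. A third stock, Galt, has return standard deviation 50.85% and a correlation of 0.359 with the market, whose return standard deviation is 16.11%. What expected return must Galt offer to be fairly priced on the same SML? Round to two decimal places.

13.73%

MRP = (13.61% − 7.09%) / (1.12 − 0.39) = 8.9315%
R_f = 7.09% − 0.39 × 8.9315% = 3.6067%
β_Galt = ρ·σ_i/σ_m = 0.359 × 50.85 / 16.11 = 1.1332
E(R_Galt) = R_f + β × MRP = 3.6067% + 1.1332 × 8.9315% = 13.73%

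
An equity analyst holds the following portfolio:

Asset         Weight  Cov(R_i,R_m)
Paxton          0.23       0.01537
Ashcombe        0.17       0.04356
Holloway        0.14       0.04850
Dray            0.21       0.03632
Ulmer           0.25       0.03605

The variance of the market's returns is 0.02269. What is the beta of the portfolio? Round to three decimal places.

1.515

β_Paxton = 0.01537 / 0.02269 = 0.6774
β_Ashcombe = 0.04356 / 0.02269 = 1.9198
β_Holloway = 0.04850 / 0.02269 = 2.1375
β_Dray = 0.03632 / 0.02269 = 1.6007
β_Ulmer = 0.03605 / 0.02269 = 1.5888
β_P = Σ w_i β_i = 0.23×0.6774 + 0.17×1.9198 + 0.14×2.1375 + 0.21×1.6007 + 0.25×1.5888 = 1.5148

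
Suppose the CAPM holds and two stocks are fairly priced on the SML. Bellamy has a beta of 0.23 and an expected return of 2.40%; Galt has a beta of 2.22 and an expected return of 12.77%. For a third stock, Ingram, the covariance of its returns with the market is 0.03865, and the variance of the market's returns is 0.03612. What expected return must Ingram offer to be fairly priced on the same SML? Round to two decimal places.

MRP = (12.77% − 2.40%) / (2.22 − 0.23) = 5.2111%
R_f = 2.40% − 0.23 × 5.2111% = 1.2014%
β_Ingram = Cov / Var(R_m) = 0.03865 / 0.03612 = 1.0700
E(R_Ingram) = R_f + β × MRP = 1.2014% + 1.0700 × 5.2111% = 6.78%

6.78%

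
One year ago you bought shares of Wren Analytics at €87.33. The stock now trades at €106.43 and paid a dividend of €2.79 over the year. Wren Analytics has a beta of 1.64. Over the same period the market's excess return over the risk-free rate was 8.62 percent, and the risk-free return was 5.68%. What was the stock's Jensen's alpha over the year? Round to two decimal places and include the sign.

+5.25%

Realised HPR = (P1 + D1 − P0) / P0 = (106.43 + 2.79 − 87.33) / 87.33 = 21.89 / 87.33 = 25.0658%
CAPM required = R_f + β·MRP = 5.68% + 1.64 × 8.62% = 19.8168%
α = realised − required = 25.0658% − 19.8168% = +5.25%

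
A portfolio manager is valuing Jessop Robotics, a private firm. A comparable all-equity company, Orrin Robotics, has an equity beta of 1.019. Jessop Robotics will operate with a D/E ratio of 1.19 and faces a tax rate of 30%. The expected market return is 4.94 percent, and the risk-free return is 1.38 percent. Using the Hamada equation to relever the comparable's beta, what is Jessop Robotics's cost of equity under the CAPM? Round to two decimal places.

8.03%

β_L = β_U × [1 + (1 − t)(D/E)] = 1.019 × [1 + (1 − 0.30) × 1.19]
    = 1.019 × [1 + 0.70 × 1.19] = 1.019 × 1.8330 = 1.8678
MRP = 4.94% − 1.38% = 3.56%
E(R) = R_f + β_L × MRP = 1.38% + 1.8678 × 3.56% = 8.03%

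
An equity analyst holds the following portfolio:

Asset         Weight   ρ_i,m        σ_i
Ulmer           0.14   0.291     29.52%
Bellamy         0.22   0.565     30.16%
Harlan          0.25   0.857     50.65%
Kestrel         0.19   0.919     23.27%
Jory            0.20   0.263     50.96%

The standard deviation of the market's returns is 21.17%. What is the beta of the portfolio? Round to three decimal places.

β_Ulmer = 0.291 × 29.52% / 21.17% = 0.4058
β_Bellamy = 0.565 × 30.16% / 21.17% = 0.8049
β_Harlan = 0.857 × 50.65% / 21.17% = 2.0504
β_Kestrel = 0.919 × 23.27% / 21.17% = 1.0102
β_Jory = 0.263 × 50.96% / 21.17% = 0.6331
β_P = Σ w_i β_i = 0.14×0.4058 + 0.22×0.8049 + 0.25×2.0504 + 0.19×1.0102 + 0.20×0.6331 = 1.0650

1.065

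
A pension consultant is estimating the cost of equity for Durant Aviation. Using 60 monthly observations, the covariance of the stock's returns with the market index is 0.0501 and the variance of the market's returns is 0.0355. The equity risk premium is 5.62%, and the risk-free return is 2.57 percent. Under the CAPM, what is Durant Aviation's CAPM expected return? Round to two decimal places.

β = Cov(R_i, R_m) / Var(R_m) = 0.0501 / 0.0355 = 1.4113
E(R) = R_f + β × MRP = 2.57% + 1.4113 × 5.62% = 10.50%

10.50%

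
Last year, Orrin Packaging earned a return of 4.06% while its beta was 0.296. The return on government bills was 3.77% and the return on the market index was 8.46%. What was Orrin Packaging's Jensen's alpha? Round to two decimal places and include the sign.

-1.10%

Market excess return = 8.46% − 3.77% = 4.69%
CAPM benchmark = R_f + β(R_m − R_f) = 3.77% + 0.296 × 4.69% = 5.15824%
α = actual − benchmark = 4.06% − 5.15824% = -1.10%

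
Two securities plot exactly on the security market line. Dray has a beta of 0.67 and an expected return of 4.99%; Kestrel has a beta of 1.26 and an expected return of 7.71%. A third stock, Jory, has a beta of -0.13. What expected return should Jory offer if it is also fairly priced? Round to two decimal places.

1.30%

MRP (SML slope) = (7.71% − 4.99%) / (1.26 − 0.67) = 2.72% / 0.59 = 4.6102%
R_f (intercept) = 4.99% − 0.67 × 4.6102% = 1.9012%
E(R_Jory) = R_f + β × MRP = 1.9012% + -0.13 × 4.6102% = 1.30%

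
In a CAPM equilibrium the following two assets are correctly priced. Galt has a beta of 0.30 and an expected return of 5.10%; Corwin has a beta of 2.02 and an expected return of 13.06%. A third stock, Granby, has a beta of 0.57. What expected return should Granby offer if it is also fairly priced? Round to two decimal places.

MRP (SML slope) = (13.06% − 5.10%) / (2.02 − 0.30) = 7.96% / 1.72 = 4.6279%
R_f (intercept) = 5.10% − 0.30 × 4.6279% = 3.7116%
E(R_Granby) = R_f + β × MRP = 3.7116% + 0.57 × 4.6279% = 6.35%

6.35%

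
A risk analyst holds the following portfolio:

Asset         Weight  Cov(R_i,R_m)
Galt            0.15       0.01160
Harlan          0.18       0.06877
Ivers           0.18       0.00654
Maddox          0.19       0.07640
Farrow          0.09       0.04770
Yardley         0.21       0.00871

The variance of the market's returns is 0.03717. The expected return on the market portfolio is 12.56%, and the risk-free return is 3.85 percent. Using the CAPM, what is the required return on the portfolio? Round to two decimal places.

12.27%

β_Galt = 0.01160 / 0.03717 = 0.3121
β_Harlan = 0.06877 / 0.03717 = 1.8501
β_Ivers = 0.00654 / 0.03717 = 0.1759
β_Maddox = 0.07640 / 0.03717 = 2.0554
β_Farrow = 0.04770 / 0.03717 = 1.2833
β_Yardley = 0.00871 / 0.03717 = 0.2343
β_P = Σ w_i β_i = 0.15×0.3121 + 0.18×1.8501 + 0.18×0.1759 + 0.19×2.0554 + 0.09×1.2833 + 0.21×0.2343 = 0.9667
MRP = 12.56% − 3.85% = 8.71%
E(R_P) = R_f + β_P × MRP = 3.85% + 0.9667 × 8.71% = 12.27%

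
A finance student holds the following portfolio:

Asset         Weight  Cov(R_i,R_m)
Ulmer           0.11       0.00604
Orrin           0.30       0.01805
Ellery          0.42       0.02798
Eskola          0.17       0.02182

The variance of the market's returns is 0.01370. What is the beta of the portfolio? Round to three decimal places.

β_Ulmer = 0.00604 / 0.01370 = 0.4409
β_Orrin = 0.01805 / 0.01370 = 1.3175
β_Ellery = 0.02798 / 0.01370 = 2.0423
β_Eskola = 0.02182 / 0.01370 = 1.5927
β_P = Σ w_i β_i = 0.11×0.4409 + 0.30×1.3175 + 0.42×2.0423 + 0.17×1.5927 = 1.5723

1.572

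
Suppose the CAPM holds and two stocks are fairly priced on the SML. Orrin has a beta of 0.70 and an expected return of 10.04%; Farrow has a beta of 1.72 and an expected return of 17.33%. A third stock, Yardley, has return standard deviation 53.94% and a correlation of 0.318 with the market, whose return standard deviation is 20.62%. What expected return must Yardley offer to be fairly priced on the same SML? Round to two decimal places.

10.98%

MRP = (17.33% − 10.04%) / (1.72 − 0.70) = 7.1471%
R_f = 10.04% − 0.70 × 7.1471% = 5.0370%
β_Yardley = ρ·σ_i/σ_m = 0.318 × 53.94 / 20.62 = 0.8319
E(R_Yardley) = R_f + β × MRP = 5.0370% + 0.8319 × 7.1471% = 10.98%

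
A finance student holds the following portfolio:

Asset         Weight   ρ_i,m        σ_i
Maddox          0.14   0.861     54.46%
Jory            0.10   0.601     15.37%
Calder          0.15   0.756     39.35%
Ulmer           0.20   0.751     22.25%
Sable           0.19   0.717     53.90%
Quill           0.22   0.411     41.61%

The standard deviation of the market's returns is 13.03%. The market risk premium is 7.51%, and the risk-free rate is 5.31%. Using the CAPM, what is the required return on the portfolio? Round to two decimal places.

20.52%

β_Maddox = 0.861 × 54.46% / 13.03% = 3.5986
β_Jory = 0.601 × 15.37% / 13.03% = 0.7089
β_Calder = 0.756 × 39.35% / 13.03% = 2.2831
β_Ulmer = 0.751 × 22.25% / 13.03% = 1.2824
β_Sable = 0.717 × 53.90% / 13.03% = 2.9659
β_Quill = 0.411 × 41.61% / 13.03% = 1.3125
β_P = Σ w_i β_i = 0.14×3.5986 + 0.10×0.7089 + 0.15×2.2831 + 0.20×1.2824 + 0.19×2.9659 + 0.22×1.3125 = 2.0259
E(R_P) = R_f + β_P × MRP = 5.31% + 2.0259 × 7.51% = 20.52%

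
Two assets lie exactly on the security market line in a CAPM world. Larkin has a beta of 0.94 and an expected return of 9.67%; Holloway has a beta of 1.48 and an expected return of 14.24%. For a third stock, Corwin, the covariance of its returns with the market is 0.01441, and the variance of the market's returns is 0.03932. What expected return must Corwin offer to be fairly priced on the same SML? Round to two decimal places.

4.82%

MRP = (14.24% − 9.67%) / (1.48 − 0.94) = 8.4630%
R_f = 9.67% − 0.94 × 8.4630% = 1.7148%
β_Corwin = Cov / Var(R_m) = 0.01441 / 0.03932 = 0.3665
E(R_Corwin) = R_f + β × MRP = 1.7148% + 0.3665 × 8.4630% = 4.82%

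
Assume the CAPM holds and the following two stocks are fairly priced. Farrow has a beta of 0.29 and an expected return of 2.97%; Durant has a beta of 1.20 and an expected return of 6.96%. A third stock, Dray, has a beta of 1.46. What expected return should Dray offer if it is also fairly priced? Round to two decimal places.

MRP (SML slope) = (6.96% − 2.97%) / (1.20 − 0.29) = 3.99% / 0.91 = 4.3846%
R_f (intercept) = 2.97% − 0.29 × 4.3846% = 1.6985%
E(R_Dray) = R_f + β × MRP = 1.6985% + 1.46 × 4.3846% = 8.10%

8.10%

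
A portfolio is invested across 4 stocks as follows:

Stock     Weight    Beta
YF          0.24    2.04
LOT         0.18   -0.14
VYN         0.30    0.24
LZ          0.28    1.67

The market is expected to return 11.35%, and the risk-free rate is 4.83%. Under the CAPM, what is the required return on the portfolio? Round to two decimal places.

11.38%

β_P = Σ w_i β_i = 0.24×2.04 + 0.18×-0.14 + 0.30×0.24 + 0.28×1.67 = 1.0040
MRP = 11.35% − 4.83% = 6.52%
E(R_P) = R_f + β_P × MRP = 4.83% + 1.0040 × 6.52% = 11.38%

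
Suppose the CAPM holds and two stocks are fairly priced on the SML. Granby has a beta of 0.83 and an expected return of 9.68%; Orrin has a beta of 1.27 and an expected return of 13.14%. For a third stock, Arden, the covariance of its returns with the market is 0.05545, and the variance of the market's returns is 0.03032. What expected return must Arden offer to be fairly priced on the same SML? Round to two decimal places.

17.53%

MRP = (13.14% − 9.68%) / (1.27 − 0.83) = 7.8636%
R_f = 9.68% − 0.83 × 7.8636% = 3.1532%
β_Arden = Cov / Var(R_m) = 0.05545 / 0.03032 = 1.8288
E(R_Arden) = R_f + β × MRP = 3.1532% + 1.8288 × 7.8636% = 17.53%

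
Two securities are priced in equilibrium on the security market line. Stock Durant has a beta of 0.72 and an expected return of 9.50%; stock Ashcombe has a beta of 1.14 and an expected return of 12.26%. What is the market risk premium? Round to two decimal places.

6.57%

Both satisfy E(R) = R_f + β·MRP, so the slope of the SML is
MRP = (12.26% − 9.50%) / (1.14 − 0.72) = 2.76% / 0.42 = 6.5714%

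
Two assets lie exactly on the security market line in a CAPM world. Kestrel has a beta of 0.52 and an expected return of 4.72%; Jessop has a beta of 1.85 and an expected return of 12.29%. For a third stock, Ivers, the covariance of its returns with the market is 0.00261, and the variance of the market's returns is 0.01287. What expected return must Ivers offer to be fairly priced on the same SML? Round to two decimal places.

2.91%

MRP = (12.29% − 4.72%) / (1.85 − 0.52) = 5.6917%
R_f = 4.72% − 0.52 × 5.6917% = 1.7603%
β_Ivers = Cov / Var(R_m) = 0.00261 / 0.01287 = 0.2028
E(R_Ivers) = R_f + β × MRP = 1.7603% + 0.2028 × 5.6917% = 2.91%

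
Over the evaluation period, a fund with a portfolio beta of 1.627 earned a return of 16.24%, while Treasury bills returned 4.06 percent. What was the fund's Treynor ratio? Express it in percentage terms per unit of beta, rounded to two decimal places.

7.49%

Treynor = (R_P − R_f) / β_P = (16.24% − 4.06%) / 1.6270 = 12.18% / 1.6270 = 7.49%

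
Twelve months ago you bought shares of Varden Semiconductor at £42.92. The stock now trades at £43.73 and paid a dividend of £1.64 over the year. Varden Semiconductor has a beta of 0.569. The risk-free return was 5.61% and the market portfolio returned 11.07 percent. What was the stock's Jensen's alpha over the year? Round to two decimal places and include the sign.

-3.01%

Realised HPR = (P1 + D1 − P0) / P0 = (43.73 + 1.64 − 42.92) / 42.92 = 2.45 / 42.92 = 5.7083%
MRP = 11.07% − 5.61% = 5.46%
CAPM required = R_f + β·MRP = 5.61% + 0.569 × 5.46% = 8.71674%
α = realised − required = 5.7083% − 8.71674% = -3.01%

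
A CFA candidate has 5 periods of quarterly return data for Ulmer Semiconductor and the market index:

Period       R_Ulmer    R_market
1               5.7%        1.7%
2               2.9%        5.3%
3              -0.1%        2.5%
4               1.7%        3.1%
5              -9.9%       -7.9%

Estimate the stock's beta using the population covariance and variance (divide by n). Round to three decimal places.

Mean R_i = (5.7 + 2.9 − 0.1 + 1.7 − 9.9) / 5 = 0.0600%
Mean R_m = (1.7 + 5.3 + 2.5 + 3.1 − 7.9) / 5 = 0.9400%
Σ(R_i − R̄_i)(R_m − R̄_m) = 108.0080  ⇒  Cov = 108.0080 / 5 = 21.6016
Σ(R_m − R̄_m)² = 104.8320  ⇒  Var(R_m) = 104.8320 / 5 = 20.9664
β = Cov / Var(R_m) = 21.6016 / 20.9664 = 1.0303

1.030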